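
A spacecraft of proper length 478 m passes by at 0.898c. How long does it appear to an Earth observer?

Proper length L₀ = 478 m
γ = 1/√(1 - 0.898²) = 2.273
L = L₀/γ = 478/2.273 = 210.3 m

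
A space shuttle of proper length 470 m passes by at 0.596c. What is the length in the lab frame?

Proper length L₀ = 470 m
γ = 1/√(1 - 0.596²) = 1.2454
L = L₀/γ = 470/1.2454 = 377.4 m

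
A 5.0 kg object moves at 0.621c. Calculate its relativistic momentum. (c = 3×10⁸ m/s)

γ = 1/√(1 - 0.621²) = 1.2758
v = 0.621 × 3×10⁸ = 1.863×10⁸ m/s
p = γmv = 1.2758 × 5.0 × 1.863×10⁸ = 1.188×10⁹ kg·m/s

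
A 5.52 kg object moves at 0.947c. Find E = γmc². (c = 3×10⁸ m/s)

γ = 1/√(1 - 0.947²) = 3.113
mc² = 5.52 × (3×10⁸)² = 4.968×10¹⁷ J
E = γmc² = 3.113 × 4.968×10¹⁷ = 1.547×10¹⁸ J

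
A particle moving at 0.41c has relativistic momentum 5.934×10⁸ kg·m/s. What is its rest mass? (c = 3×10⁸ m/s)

γ = 1/√(1 - 0.41²) = 1.0964
v = 0.41 × 3×10⁸ = 1.230×10⁸ m/s
m = p/(γv) = 5.934×10⁸/(1.0964 × 1.230×10⁸) = 4.400 kg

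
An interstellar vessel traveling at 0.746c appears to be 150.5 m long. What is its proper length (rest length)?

Contracted length L = 150.5 m
γ = 1/√(1 - 0.746²) = 1.5016
L₀ = γL = 1.5016 × 150.5 = 226.0 m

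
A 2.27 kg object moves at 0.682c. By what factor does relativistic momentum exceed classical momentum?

p_rel = γmv, p_class = mv
Ratio = γ = 1/√(1 - 0.682²) = 1.367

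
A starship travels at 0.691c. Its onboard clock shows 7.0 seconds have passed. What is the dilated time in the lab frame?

Proper time Δt₀ = 7.0 seconds
γ = 1/√(1 - 0.691²) = 1.3834
Δt = γΔt₀ = 1.3834 × 7.0 = 9.684 seconds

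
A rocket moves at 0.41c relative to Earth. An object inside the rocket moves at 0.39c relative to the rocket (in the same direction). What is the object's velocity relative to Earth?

u = (u' + v)/(1 + u'v/c²)
Numerator: 0.39 + 0.41 = 0.8
Denominator: 1 + 0.1599 = 1.1599
u = 0.8/1.1599 = 0.6897c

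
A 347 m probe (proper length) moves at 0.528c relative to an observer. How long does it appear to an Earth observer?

Proper length L₀ = 347 m
γ = 1/√(1 - 0.528²) = 1.1775
L = L₀/γ = 347/1.1775 = 294.7 m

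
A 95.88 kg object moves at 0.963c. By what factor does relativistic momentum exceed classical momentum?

p_rel = γmv, p_class = mv
Ratio = γ = 1/√(1 - 0.963²) = 3.711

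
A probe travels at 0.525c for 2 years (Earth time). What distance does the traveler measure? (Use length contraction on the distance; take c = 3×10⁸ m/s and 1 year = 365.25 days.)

Earth distance: d = v × t = 0.525c × 2 yr = 9.9406×10¹⁵ m
γ = 1.1749
d' = d/γ = 9.9406×10¹⁵/1.1749 = 8.461×10¹⁵ m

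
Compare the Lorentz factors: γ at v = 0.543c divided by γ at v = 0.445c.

γ₁ = 1/√(1 - 0.543²) = 1.191
γ₂ = 1/√(1 - 0.445²) = 1.117
γ₁/γ₂ = 1.191/1.117 = 1.066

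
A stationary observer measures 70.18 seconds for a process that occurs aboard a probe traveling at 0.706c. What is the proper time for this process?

Dilated time Δt = 70.18 seconds
γ = 1/√(1 - 0.706²) = 1.412
Δt₀ = Δt/γ = 70.18/1.412 = 49.70 seconds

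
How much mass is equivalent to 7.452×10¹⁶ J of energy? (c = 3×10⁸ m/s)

From E = mc², we get m = E/c²
c² = (3×10⁸)² = 9×10¹⁶ m²/s²
m = 7.452×10¹⁶ / 9×10¹⁶ = 0.8280 kg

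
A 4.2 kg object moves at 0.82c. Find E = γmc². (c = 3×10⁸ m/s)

γ = 1/√(1 - 0.82²) = 1.747
mc² = 4.2 × (3×10⁸)² = 3.780×10¹⁷ J
E = γmc² = 1.747 × 3.780×10¹⁷ = 6.604×10¹⁷ J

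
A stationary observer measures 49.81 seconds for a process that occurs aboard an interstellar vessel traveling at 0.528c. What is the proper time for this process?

Dilated time Δt = 49.81 seconds
γ = 1/√(1 - 0.528²) = 1.1775
Δt₀ = Δt/γ = 49.81/1.1775 = 42.30 seconds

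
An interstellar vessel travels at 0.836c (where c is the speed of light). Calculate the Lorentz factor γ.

v/c = 0.836, so (v/c)² = 0.698896
1 - (v/c)² = 0.301104
γ = 1/√(0.301104) = 1.822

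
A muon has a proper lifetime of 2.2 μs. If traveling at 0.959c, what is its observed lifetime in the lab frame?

Proper lifetime τ₀ = 2.2 μs
γ = 1/√(1 - 0.959²) = 3.5285
τ = γτ₀ = 3.5285 × 2.2 μs = 7.763 μs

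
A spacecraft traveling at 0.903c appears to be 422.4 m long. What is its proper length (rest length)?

Contracted length L = 422.4 m
γ = 1/√(1 - 0.903²) = 2.3275
L₀ = γL = 2.3275 × 422.4 = 983.1 m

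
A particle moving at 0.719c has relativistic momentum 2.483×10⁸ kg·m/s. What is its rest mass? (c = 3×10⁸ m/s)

γ = 1/√(1 - 0.719²) = 1.4388
v = 0.719 × 3×10⁸ = 2.157×10⁸ m/s
m = p/(γv) = 2.483×10⁸/(1.4388 × 2.157×10⁸) = 0.8001 kg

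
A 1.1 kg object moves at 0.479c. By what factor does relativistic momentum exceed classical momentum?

p_rel = γmv, p_class = mv
Ratio = γ = 1/√(1 - 0.479²) = 1.139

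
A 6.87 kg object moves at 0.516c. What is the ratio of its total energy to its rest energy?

E = γmc², E₀ = mc²
E/E₀ = γ = 1/√(1 - 0.516²) = 1.167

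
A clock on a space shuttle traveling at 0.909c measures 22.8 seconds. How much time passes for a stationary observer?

Proper time Δt₀ = 22.8 seconds
γ = 1/√(1 - 0.909²) = 2.399
Δt = γΔt₀ = 2.399 × 22.8 = 54.70 seconds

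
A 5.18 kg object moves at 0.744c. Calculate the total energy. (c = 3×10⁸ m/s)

γ = 1/√(1 - 0.744²) = 1.4966
mc² = 5.18 × (3×10⁸)² = 4.662×10¹⁷ J
E = γmc² = 1.4966 × 4.662×10¹⁷ = 6.977×10¹⁷ J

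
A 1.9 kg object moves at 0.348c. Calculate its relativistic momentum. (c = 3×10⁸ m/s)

γ = 1/√(1 - 0.348²) = 1.0667
v = 0.348 × 3×10⁸ = 1.044×10⁸ m/s
p = γmv = 1.0667 × 1.9 × 1.044×10⁸ = 2.116×10⁸ kg·m/s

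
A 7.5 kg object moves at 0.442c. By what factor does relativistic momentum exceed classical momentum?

p_rel = γmv, p_class = mv
Ratio = γ = 1/√(1 - 0.442²) = 1.115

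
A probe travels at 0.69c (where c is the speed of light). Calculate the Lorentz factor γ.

v/c = 0.69, so (v/c)² = 0.4761
1 - (v/c)² = 0.5239
γ = 1/√(0.5239) = 1.382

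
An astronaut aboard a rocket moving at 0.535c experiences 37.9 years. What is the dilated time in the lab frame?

Proper time Δt₀ = 37.9 years
γ = 1/√(1 - 0.535²) = 1.1836
Δt = γΔt₀ = 1.1836 × 37.9 = 44.86 years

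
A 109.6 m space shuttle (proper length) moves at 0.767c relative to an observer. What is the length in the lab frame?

Proper length L₀ = 109.6 m
γ = 1/√(1 - 0.767²) = 1.5585
L = L₀/γ = 109.6/1.5585 = 70.32 m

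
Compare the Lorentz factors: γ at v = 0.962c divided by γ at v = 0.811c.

γ₁ = 1/√(1 - 0.962²) = 3.662
γ₂ = 1/√(1 - 0.811²) = 1.709
γ₁/γ₂ = 3.662/1.709 = 2.143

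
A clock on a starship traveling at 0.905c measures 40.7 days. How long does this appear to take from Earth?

Proper time Δt₀ = 40.7 days
γ = 1/√(1 - 0.905²) = 2.3507
Δt = γΔt₀ = 2.3507 × 40.7 = 95.67 days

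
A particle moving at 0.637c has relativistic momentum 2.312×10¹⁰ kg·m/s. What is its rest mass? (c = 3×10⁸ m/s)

γ = 1/√(1 - 0.637²) = 1.29725
v = 0.637 × 3×10⁸ = 1.911×10⁸ m/s
m = p/(γv) = 2.312×10¹⁰/(1.29725 × 1.911×10⁸) = 93.26 kg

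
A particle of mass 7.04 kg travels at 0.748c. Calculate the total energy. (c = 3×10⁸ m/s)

γ = 1/√(1 - 0.748²) = 1.50671
mc² = 7.04 × (3×10⁸)² = 6.336×10¹⁷ J
E = γmc² = 1.50671 × 6.336×10¹⁷ = 9.547×10¹⁷ J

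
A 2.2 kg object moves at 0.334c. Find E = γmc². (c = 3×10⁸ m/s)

γ = 1/√(1 - 0.334²) = 1.061
mc² = 2.2 × (3×10⁸)² = 1.980×10¹⁷ J
E = γmc² = 1.061 × 1.980×10¹⁷ = 2.101×10¹⁷ J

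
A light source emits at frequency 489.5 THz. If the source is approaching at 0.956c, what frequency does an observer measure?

β = v/c = 0.956
(1+β)/(1-β) = 1.956/0.044 = 44.4545
Doppler factor = √(44.4545) = 6.6674
f_obs = 489.5 × 6.6674 = 3264 THz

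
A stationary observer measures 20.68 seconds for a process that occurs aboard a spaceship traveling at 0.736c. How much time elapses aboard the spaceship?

Dilated time Δt = 20.68 seconds
γ = 1/√(1 - 0.736²) = 1.477
Δt₀ = Δt/γ = 20.68/1.477 = 14.00 seconds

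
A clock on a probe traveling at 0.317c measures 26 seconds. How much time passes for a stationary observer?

Proper time Δt₀ = 26 seconds
γ = 1/√(1 - 0.317²) = 1.0544
Δt = γΔt₀ = 1.0544 × 26 = 27.41 seconds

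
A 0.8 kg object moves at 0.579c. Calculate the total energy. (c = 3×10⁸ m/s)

γ = 1/√(1 - 0.579²) = 1.2265
mc² = 0.8 × (3×10⁸)² = 7.200×10¹⁶ J
E = γmc² = 1.2265 × 7.200×10¹⁶ = 8.831×10¹⁶ J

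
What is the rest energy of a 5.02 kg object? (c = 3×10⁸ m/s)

c² = (3×10⁸)² = 9.000×10¹⁶ m²/s²
E₀ = mc² = 5.02 × 9.000×10¹⁶ = 4.518×10¹⁷ J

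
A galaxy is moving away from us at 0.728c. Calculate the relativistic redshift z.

β = 0.728
(1+β)/(1-β) = 1.728/0.272 = 6.353
√(6.353) = 2.521
z = 2.521 - 1 = 1.521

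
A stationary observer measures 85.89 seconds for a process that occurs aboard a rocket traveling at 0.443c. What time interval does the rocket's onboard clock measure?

Dilated time Δt = 85.89 seconds
γ = 1/√(1 - 0.443²) = 1.1154
Δt₀ = Δt/γ = 85.89/1.1154 = 77.00 seconds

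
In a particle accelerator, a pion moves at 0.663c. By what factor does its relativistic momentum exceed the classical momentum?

p_rel = γmv, p_class = mv
Ratio = γ = 1/√(1 - 0.663²)
= 1/√(0.560431) = 1.336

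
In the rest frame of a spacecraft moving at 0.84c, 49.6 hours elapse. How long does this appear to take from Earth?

Proper time Δt₀ = 49.6 hours
γ = 1/√(1 - 0.84²) = 1.843
Δt = γΔt₀ = 1.843 × 49.6 = 91.41 hours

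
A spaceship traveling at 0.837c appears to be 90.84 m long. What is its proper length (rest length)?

Contracted length L = 90.84 m
γ = 1/√(1 - 0.837²) = 1.827
L₀ = γL = 1.827 × 90.84 = 166.0 m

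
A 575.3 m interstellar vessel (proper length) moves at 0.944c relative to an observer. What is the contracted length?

Proper length L₀ = 575.3 m
γ = 1/√(1 - 0.944²) = 3.031
L = L₀/γ = 575.3/3.031 = 189.8 m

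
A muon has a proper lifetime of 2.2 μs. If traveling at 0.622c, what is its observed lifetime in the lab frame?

Proper lifetime τ₀ = 2.2 μs
γ = 1/√(1 - 0.622²) = 1.2771
τ = γτ₀ = 1.2771 × 2.2 μs = 2.810 μs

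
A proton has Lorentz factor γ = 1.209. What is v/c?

From γ = 1/√(1 - v²/c²):
1/γ² = 1/1.209² = 0.6841
v²/c² = 1 - 0.6841 = 0.3159
v/c = √(0.3159) = 0.5620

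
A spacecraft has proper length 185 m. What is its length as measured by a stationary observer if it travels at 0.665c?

Proper length L₀ = 185 m
γ = 1/√(1 - 0.665²) = 1.339
L = L₀/γ = 185/1.339 = 138.2 m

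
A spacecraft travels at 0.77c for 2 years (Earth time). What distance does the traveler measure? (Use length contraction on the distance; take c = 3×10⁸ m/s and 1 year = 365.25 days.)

Earth distance: d = v × t = 0.77c × 2 yr = 1.45796×10¹⁶ m
γ = 1.56729
d' = d/γ = 1.45796×10¹⁶/1.56729 = 9.302×10¹⁵ m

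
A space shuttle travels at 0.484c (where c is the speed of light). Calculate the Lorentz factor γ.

v/c = 0.484, so (v/c)² = 0.234256
1 - (v/c)² = 0.765744
γ = 1/√(0.765744) = 1.143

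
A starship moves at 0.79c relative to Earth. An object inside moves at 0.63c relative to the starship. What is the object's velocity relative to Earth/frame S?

u = (u' + v)/(1 + u'v/c²)
Numerator: 0.63 + 0.79 = 1.42
Denominator: 1 + 0.4977 = 1.4977
u = 1.42/1.4977 = 0.9481c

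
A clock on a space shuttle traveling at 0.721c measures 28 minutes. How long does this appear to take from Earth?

Proper time Δt₀ = 28 minutes
γ = 1/√(1 - 0.721²) = 1.4431
Δt = γΔt₀ = 1.4431 × 28 = 40.41 minutes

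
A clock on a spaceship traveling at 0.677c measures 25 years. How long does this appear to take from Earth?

Proper time Δt₀ = 25 years
γ = 1/√(1 - 0.677²) = 1.3587
Δt = γΔt₀ = 1.3587 × 25 = 33.97 years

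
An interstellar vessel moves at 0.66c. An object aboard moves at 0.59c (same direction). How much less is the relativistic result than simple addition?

Classical: u' + v = 0.59 + 0.66 = 1.25c
Relativistic: u = (0.59 + 0.66)/(1 + 0.3894) = 1.25/1.3894 = 0.8997c
Difference: 1.25 - 0.8997 = 0.3503c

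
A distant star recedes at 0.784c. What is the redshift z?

β = 0.784
(1+β)/(1-β) = 1.784/0.216 = 8.259
√(8.259) = 2.874
z = 2.874 - 1 = 1.874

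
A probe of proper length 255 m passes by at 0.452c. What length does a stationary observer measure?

Proper length L₀ = 255 m
γ = 1/√(1 - 0.452²) = 1.121
L = L₀/γ = 255/1.121 = 227.5 m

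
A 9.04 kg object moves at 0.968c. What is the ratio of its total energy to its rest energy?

E = γmc², E₀ = mc²
E/E₀ = γ = 1/√(1 - 0.968²) = 3.985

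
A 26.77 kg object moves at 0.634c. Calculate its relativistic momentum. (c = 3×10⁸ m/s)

γ = 1/√(1 - 0.634²) = 1.293
v = 0.634 × 3×10⁸ = 1.902×10⁸ m/s
p = γmv = 1.293 × 26.77 × 1.902×10⁸ = 6.584×10⁹ kg·m/s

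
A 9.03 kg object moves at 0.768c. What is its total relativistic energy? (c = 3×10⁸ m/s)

γ = 1/√(1 - 0.768²) = 1.561
mc² = 9.03 × (3×10⁸)² = 8.127×10¹⁷ J
E = γmc² = 1.561 × 8.127×10¹⁷ = 1.269×10¹⁸ J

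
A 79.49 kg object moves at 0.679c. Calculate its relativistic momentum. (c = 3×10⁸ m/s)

γ = 1/√(1 - 0.679²) = 1.3621
v = 0.679 × 3×10⁸ = 2.037×10⁸ m/s
p = γmv = 1.3621 × 79.49 × 2.037×10⁸ = 2.206×10¹⁰ kg·m/s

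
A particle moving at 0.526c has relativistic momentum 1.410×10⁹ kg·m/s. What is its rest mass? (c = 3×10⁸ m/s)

γ = 1/√(1 - 0.526²) = 1.1758
v = 0.526 × 3×10⁸ = 1.578×10⁸ m/s
m = p/(γv) = 1.410×10⁹/(1.1758 × 1.578×10⁸) = 7.599 kg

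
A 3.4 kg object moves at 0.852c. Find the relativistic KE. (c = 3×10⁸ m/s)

γ = 1/√(1 - 0.852²) = 1.9101
γ - 1 = 0.9101
KE = (γ-1)mc² = 0.9101 × 3.4 × (3×10⁸)² = 2.785×10¹⁷ J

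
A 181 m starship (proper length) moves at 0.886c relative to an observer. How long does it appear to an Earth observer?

Proper length L₀ = 181 m
γ = 1/√(1 - 0.886²) = 2.1566
L = L₀/γ = 181/2.1566 = 83.93 m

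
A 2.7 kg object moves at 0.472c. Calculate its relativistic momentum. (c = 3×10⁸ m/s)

γ = 1/√(1 - 0.472²) = 1.1343
v = 0.472 × 3×10⁸ = 1.416×10⁸ m/s
p = γmv = 1.1343 × 2.7 × 1.416×10⁸ = 4.337×10⁸ kg·m/s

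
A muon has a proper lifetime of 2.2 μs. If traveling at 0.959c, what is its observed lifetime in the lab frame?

Proper lifetime τ₀ = 2.2 μs
γ = 1/√(1 - 0.959²) = 3.5285
τ = γτ₀ = 3.5285 × 2.2 μs = 7.763 μs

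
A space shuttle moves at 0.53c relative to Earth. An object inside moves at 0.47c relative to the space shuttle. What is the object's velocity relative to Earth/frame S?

u = (u' + v)/(1 + u'v/c²)
Numerator: 0.47 + 0.53 = 1
Denominator: 1 + 0.2491 = 1.2491
u = 1/1.2491 = 0.8006c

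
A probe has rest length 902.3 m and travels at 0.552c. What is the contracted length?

Proper length L₀ = 902.3 m
γ = 1/√(1 - 0.552²) = 1.1993
L = L₀/γ = 902.3/1.1993 = 752.4 m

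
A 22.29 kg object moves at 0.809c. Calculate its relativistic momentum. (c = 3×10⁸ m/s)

γ = 1/√(1 - 0.809²) = 1.7012
v = 0.809 × 3×10⁸ = 2.427×10⁸ m/s
p = γmv = 1.7012 × 22.29 × 2.427×10⁸ = 9.203×10⁹ kg·m/s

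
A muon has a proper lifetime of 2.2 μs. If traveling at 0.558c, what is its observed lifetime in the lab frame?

Proper lifetime τ₀ = 2.2 μs
γ = 1/√(1 - 0.558²) = 1.205
τ = γτ₀ = 1.205 × 2.2 μs = 2.651 μs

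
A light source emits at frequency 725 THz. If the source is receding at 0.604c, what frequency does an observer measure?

β = v/c = 0.604
(1-β)/(1+β) = 0.396/1.604 = 0.24688
Doppler factor = √(0.24688) = 0.49687
f_obs = 725 × 0.49687 = 360.2 THz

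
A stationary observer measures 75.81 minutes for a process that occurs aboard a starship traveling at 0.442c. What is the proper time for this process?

Dilated time Δt = 75.81 minutes
γ = 1/√(1 - 0.442²) = 1.1148
Δt₀ = Δt/γ = 75.81/1.1148 = 68.00 minutes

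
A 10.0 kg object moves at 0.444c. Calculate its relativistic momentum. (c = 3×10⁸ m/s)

γ = 1/√(1 - 0.444²) = 1.116
v = 0.444 × 3×10⁸ = 1.332×10⁸ m/s
p = γmv = 1.116 × 10.0 × 1.332×10⁸ = 1.487×10⁹ kg·m/s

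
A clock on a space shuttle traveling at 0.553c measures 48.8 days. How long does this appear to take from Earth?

Proper time Δt₀ = 48.8 days
γ = 1/√(1 - 0.553²) = 1.2002
Δt = γΔt₀ = 1.2002 × 48.8 = 58.57 days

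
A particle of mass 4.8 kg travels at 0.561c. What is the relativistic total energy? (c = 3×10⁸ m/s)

γ = 1/√(1 - 0.561²) = 1.208
mc² = 4.8 × (3×10⁸)² = 4.320×10¹⁷ J
E = γmc² = 1.208 × 4.320×10¹⁷ = 5.219×10¹⁷ J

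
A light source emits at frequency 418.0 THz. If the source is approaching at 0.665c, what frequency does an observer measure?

β = v/c = 0.665
(1+β)/(1-β) = 1.665/0.335 = 4.9701
Doppler factor = √(4.9701) = 2.2294
f_obs = 418.0 × 2.2294 = 931.9 THz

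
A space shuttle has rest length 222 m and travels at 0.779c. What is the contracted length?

Proper length L₀ = 222 m
γ = 1/√(1 - 0.779²) = 1.595
L = L₀/γ = 222/1.595 = 139.2 m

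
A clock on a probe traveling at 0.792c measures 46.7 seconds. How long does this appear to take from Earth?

Proper time Δt₀ = 46.7 seconds
γ = 1/√(1 - 0.792²) = 1.638
Δt = γΔt₀ = 1.638 × 46.7 = 76.49 seconds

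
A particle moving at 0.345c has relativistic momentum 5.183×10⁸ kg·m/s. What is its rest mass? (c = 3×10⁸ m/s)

γ = 1/√(1 - 0.345²) = 1.0654
v = 0.345 × 3×10⁸ = 1.035×10⁸ m/s
m = p/(γv) = 5.183×10⁸/(1.0654 × 1.035×10⁸) = 4.700 kg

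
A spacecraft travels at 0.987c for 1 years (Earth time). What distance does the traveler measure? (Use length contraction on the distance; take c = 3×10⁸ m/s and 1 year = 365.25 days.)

Earth distance: d = v × t = 0.987c × 1 yr = 9.344×10¹⁵ m
γ = 6.222
d' = d/γ = 9.344×10¹⁵/6.222 = 1.502×10¹⁵ m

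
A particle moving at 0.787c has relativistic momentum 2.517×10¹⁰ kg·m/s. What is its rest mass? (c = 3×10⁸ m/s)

γ = 1/√(1 - 0.787²) = 1.621
v = 0.787 × 3×10⁸ = 2.361×10⁸ m/s
m = p/(γv) = 2.517×10¹⁰/(1.621 × 2.361×10⁸) = 65.77 kg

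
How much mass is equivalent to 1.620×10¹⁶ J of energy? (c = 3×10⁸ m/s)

From E = mc², we get m = E/c²
c² = (3×10⁸)² = 9×10¹⁶ m²/s²
m = 1.620×10¹⁶ / 9×10¹⁶ = 0.1800 kg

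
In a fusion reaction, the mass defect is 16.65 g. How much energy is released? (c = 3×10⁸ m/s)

Convert mass defect: Δm = 16.65 g = 0.01665 kg
E = Δm·c² = 0.01665 × (3×10⁸)²
= 0.01665 × 9×10¹⁶ = 1.499×10¹⁵ J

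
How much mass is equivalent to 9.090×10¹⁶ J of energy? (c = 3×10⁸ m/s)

From E = mc², we get m = E/c²
c² = (3×10⁸)² = 9×10¹⁶ m²/s²
m = 9.090×10¹⁶ / 9×10¹⁶ = 1.010 kg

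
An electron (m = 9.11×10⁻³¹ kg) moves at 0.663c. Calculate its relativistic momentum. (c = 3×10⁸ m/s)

γ = 1/√(1 - 0.663²) = 1.3358
v = 0.663 × 3×10⁸ = 1.989×10⁸ m/s
p = γmv = 1.3358 × 9.11×10⁻³¹ × 1.989×10⁸ = 2.420×10⁻²² kg·m/s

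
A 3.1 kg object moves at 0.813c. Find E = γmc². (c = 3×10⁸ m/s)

γ = 1/√(1 - 0.813²) = 1.7174
mc² = 3.1 × (3×10⁸)² = 2.790×10¹⁷ J
E = γmc² = 1.7174 × 2.790×10¹⁷ = 4.792×10¹⁷ J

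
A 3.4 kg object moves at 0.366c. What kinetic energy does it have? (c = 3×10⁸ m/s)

γ = 1/√(1 - 0.366²) = 1.074558
γ - 1 = 0.074558
KE = (γ-1)mc² = 0.074558 × 3.4 × (3×10⁸)² = 2.281×10¹⁶ J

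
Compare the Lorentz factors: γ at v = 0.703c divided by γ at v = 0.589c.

γ₁ = 1/√(1 - 0.703²) = 1.4061
γ₂ = 1/√(1 - 0.589²) = 1.2374
γ₁/γ₂ = 1.4061/1.2374 = 1.136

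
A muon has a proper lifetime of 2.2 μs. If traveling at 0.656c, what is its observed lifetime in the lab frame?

Proper lifetime τ₀ = 2.2 μs
γ = 1/√(1 - 0.656²) = 1.325
τ = γτ₀ = 1.325 × 2.2 μs = 2.915 μs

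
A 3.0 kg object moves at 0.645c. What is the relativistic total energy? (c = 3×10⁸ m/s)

γ = 1/√(1 - 0.645²) = 1.3086
mc² = 3.0 × (3×10⁸)² = 2.700×10¹⁷ J
E = γmc² = 1.3086 × 2.700×10¹⁷ = 3.533×10¹⁷ J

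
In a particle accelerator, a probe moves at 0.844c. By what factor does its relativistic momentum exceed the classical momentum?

p_rel = γmv, p_class = mv
Ratio = γ = 1/√(1 - 0.844²)
= 1/√(0.287664) = 1.864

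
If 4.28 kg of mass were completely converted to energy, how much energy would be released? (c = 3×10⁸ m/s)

Using E = mc²:
c² = (3×10⁸)² = 9×10¹⁶ m²/s²
E = 4.28 × 9×10¹⁶ = 3.852×10¹⁷ J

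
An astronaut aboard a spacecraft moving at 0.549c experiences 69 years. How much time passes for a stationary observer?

Proper time Δt₀ = 69 years
γ = 1/√(1 - 0.549²) = 1.1964
Δt = γΔt₀ = 1.1964 × 69 = 82.55 years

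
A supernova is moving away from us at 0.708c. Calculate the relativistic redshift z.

β = 0.708
(1+β)/(1-β) = 1.708/0.292 = 5.8493
√(5.8493) = 2.419
z = 2.419 - 1 = 1.419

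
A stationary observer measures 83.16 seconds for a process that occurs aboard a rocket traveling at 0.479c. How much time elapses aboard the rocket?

Dilated time Δt = 83.16 seconds
γ = 1/√(1 - 0.479²) = 1.1392
Δt₀ = Δt/γ = 83.16/1.1392 = 73.00 seconds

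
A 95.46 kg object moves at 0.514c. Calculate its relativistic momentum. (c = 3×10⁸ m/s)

γ = 1/√(1 - 0.514²) = 1.166
v = 0.514 × 3×10⁸ = 1.542×10⁸ m/s
p = γmv = 1.166 × 95.46 × 1.542×10⁸ = 1.716×10¹⁰ kg·m/s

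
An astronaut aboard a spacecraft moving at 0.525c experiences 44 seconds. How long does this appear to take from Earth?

Proper time Δt₀ = 44 seconds
γ = 1/√(1 - 0.525²) = 1.175
Δt = γΔt₀ = 1.175 × 44 = 51.70 seconds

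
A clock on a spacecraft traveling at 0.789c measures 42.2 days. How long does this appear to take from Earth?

Proper time Δt₀ = 42.2 days
γ = 1/√(1 - 0.789²) = 1.62762
Δt = γΔt₀ = 1.62762 × 42.2 = 68.69 days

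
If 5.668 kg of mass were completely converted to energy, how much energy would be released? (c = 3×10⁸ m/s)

Using E = mc²:
c² = (3×10⁸)² = 9×10¹⁶ m²/s²
E = 5.668 × 9×10¹⁶ = 5.101×10¹⁷ J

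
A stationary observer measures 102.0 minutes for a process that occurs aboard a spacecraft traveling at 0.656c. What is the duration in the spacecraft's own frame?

Dilated time Δt = 102.0 minutes
γ = 1/√(1 - 0.656²) = 1.3249
Δt₀ = Δt/γ = 102.0/1.3249 = 76.99 minutes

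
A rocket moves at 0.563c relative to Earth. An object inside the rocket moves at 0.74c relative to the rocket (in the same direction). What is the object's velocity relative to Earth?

u = (u' + v)/(1 + u'v/c²)
Numerator: 0.74 + 0.563 = 1.303
Denominator: 1 + 0.41662 = 1.41662
u = 1.303/1.41662 = 0.9198c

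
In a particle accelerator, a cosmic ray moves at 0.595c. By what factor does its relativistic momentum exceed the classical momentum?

p_rel = γmv, p_class = mv
Ratio = γ = 1/√(1 - 0.595²)
= 1/√(0.645975) = 1.244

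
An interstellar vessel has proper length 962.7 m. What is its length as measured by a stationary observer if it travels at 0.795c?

Proper length L₀ = 962.7 m
γ = 1/√(1 - 0.795²) = 1.6485
L = L₀/γ = 962.7/1.6485 = 584.0 m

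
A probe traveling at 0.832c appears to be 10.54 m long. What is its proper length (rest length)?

Contracted length L = 10.54 m
γ = 1/√(1 - 0.832²) = 1.803
L₀ = γL = 1.803 × 10.54 = 19.00 m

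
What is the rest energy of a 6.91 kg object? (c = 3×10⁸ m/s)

c² = (3×10⁸)² = 9.000×10¹⁶ m²/s²
E₀ = mc² = 6.91 × 9.000×10¹⁶ = 6.219×10¹⁷ J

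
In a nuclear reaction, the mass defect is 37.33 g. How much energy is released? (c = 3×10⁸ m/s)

Convert mass defect: Δm = 37.33 g = 0.03733 kg
E = Δm·c² = 0.03733 × (3×10⁸)²
= 0.03733 × 9×10¹⁶ = 3.360×10¹⁵ J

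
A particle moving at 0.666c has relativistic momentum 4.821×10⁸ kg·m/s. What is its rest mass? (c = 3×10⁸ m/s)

γ = 1/√(1 - 0.666²) = 1.3406
v = 0.666 × 3×10⁸ = 1.998×10⁸ m/s
m = p/(γv) = 4.821×10⁸/(1.3406 × 1.998×10⁸) = 1.800 kg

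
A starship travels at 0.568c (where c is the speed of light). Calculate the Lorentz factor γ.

v/c = 0.568, so (v/c)² = 0.322624
1 - (v/c)² = 0.677376
γ = 1/√(0.677376) = 1.215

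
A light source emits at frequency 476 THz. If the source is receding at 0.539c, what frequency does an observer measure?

β = v/c = 0.539
(1-β)/(1+β) = 0.461/1.539 = 0.2995
Doppler factor = √(0.2995) = 0.5473
f_obs = 476 × 0.5473 = 260.5 THz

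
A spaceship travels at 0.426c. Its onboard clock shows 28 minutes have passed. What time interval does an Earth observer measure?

Proper time Δt₀ = 28 minutes
γ = 1/√(1 - 0.426²) = 1.1053
Δt = γΔt₀ = 1.1053 × 28 = 30.95 minutes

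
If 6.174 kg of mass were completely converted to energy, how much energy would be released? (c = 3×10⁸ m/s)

Using E = mc²:
c² = (3×10⁸)² = 9×10¹⁶ m²/s²
E = 6.174 × 9×10¹⁶ = 5.557×10¹⁷ J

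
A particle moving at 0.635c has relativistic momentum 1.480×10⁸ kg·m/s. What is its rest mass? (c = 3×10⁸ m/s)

γ = 1/√(1 - 0.635²) = 1.2945
v = 0.635 × 3×10⁸ = 1.905×10⁸ m/s
m = p/(γv) = 1.480×10⁸/(1.2945 × 1.905×10⁸) = 0.6002 kg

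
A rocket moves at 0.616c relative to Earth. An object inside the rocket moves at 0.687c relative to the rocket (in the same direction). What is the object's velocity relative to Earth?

u = (u' + v)/(1 + u'v/c²)
Numerator: 0.687 + 0.616 = 1.303
Denominator: 1 + 0.423192 = 1.423192
u = 1.303/1.423192 = 0.9155c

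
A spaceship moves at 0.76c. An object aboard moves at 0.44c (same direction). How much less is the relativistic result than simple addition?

Classical: u' + v = 0.44 + 0.76 = 1.2c
Relativistic: u = (0.44 + 0.76)/(1 + 0.3344) = 1.2/1.3344 = 0.8993c
Difference: 1.2 - 0.8993 = 0.3007c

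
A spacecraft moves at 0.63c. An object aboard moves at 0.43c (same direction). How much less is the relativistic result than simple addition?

Classical: u' + v = 0.43 + 0.63 = 1.06c
Relativistic: u = (0.43 + 0.63)/(1 + 0.2709) = 1.06/1.2709 = 0.8341c
Difference: 1.06 - 0.8341 = 0.2259c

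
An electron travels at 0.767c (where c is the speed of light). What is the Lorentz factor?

v/c = 0.767, so (v/c)² = 0.588289
1 - (v/c)² = 0.411711
γ = 1/√(0.411711) = 1.558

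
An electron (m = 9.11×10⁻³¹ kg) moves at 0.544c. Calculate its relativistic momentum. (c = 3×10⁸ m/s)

γ = 1/√(1 - 0.544²) = 1.192
v = 0.544 × 3×10⁸ = 1.632×10⁸ m/s
p = γmv = 1.192 × 9.11×10⁻³¹ × 1.632×10⁸ = 1.772×10⁻²² kg·m/s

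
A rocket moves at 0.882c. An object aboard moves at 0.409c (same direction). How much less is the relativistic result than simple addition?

Classical: u' + v = 0.409 + 0.882 = 1.291c
Relativistic: u = (0.409 + 0.882)/(1 + 0.360738) = 1.291/1.360738 = 0.9487c
Difference: 1.291 - 0.9487 = 0.3423c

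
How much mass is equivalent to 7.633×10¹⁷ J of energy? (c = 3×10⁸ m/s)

From E = mc², we get m = E/c²
c² = (3×10⁸)² = 9×10¹⁶ m²/s²
m = 7.633×10¹⁷ / 9×10¹⁶ = 8.481 kg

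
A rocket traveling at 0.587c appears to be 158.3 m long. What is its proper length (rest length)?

Contracted length L = 158.3 m
γ = 1/√(1 - 0.587²) = 1.235
L₀ = γL = 1.235 × 158.3 = 195.5 m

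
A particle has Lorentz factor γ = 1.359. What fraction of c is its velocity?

From γ = 1/√(1 - v²/c²):
1/γ² = 1/1.359² = 0.54145
v²/c² = 1 - 0.54145 = 0.45855
v/c = √(0.45855) = 0.6772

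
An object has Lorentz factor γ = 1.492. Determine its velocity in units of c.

From γ = 1/√(1 - v²/c²):
1/γ² = 1/1.492² = 0.44922
v²/c² = 1 - 0.44922 = 0.55078
v/c = √(0.55078) = 0.7421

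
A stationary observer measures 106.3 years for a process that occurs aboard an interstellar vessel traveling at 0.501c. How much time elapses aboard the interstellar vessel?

Dilated time Δt = 106.3 years
γ = 1/√(1 - 0.501²) = 1.15547
Δt₀ = Δt/γ = 106.3/1.15547 = 92.00 years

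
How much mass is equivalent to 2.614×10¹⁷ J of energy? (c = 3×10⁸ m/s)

From E = mc², we get m = E/c²
c² = (3×10⁸)² = 9×10¹⁶ m²/s²
m = 2.614×10¹⁷ / 9×10¹⁶ = 2.904 kg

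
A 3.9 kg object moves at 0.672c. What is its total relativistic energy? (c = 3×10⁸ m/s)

γ = 1/√(1 - 0.672²) = 1.3503
mc² = 3.9 × (3×10⁸)² = 3.510×10¹⁷ J
E = γmc² = 1.3503 × 3.510×10¹⁷ = 4.740×10¹⁷ J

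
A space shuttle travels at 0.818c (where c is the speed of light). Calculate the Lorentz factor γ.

v/c = 0.818, so (v/c)² = 0.669124
1 - (v/c)² = 0.330876
γ = 1/√(0.330876) = 1.738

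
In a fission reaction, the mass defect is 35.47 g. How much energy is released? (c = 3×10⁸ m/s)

Convert mass defect: Δm = 35.47 g = 0.03547 kg
E = Δm·c² = 0.03547 × (3×10⁸)²
= 0.03547 × 9×10¹⁶ = 3.192×10¹⁵ J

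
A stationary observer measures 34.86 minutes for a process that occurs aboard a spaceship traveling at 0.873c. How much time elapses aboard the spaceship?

Dilated time Δt = 34.86 minutes
γ = 1/√(1 - 0.873²) = 2.050
Δt₀ = Δt/γ = 34.86/2.050 = 17.00 minutes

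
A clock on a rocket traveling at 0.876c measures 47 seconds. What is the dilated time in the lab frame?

Proper time Δt₀ = 47 seconds
γ = 1/√(1 - 0.876²) = 2.0734
Δt = γΔt₀ = 2.0734 × 47 = 97.45 seconds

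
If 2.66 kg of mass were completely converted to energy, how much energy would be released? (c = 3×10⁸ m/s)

Using E = mc²:
c² = (3×10⁸)² = 9×10¹⁶ m²/s²
E = 2.66 × 9×10¹⁶ = 2.394×10¹⁷ J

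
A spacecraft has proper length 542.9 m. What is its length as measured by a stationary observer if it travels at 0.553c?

Proper length L₀ = 542.9 m
γ = 1/√(1 - 0.553²) = 1.2002
L = L₀/γ = 542.9/1.2002 = 452.3 m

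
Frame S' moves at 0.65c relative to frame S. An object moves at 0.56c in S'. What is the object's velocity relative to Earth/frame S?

u = (u' + v)/(1 + u'v/c²)
Numerator: 0.56 + 0.65 = 1.21
Denominator: 1 + 0.364 = 1.364
u = 1.21/1.364 = 0.8871c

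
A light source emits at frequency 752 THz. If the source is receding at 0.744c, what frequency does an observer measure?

β = v/c = 0.744
(1-β)/(1+β) = 0.256/1.744 = 0.1468
Doppler factor = √(0.1468) = 0.3831
f_obs = 752 × 0.3831 = 288.1 THz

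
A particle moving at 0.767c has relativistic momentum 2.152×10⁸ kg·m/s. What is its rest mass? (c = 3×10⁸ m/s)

γ = 1/√(1 - 0.767²) = 1.5585
v = 0.767 × 3×10⁸ = 2.301×10⁸ m/s
m = p/(γv) = 2.152×10⁸/(1.5585 × 2.301×10⁸) = 0.6001 kg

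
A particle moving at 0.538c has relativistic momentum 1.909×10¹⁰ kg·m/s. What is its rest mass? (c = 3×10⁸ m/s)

γ = 1/√(1 - 0.538²) = 1.1863
v = 0.538 × 3×10⁸ = 1.614×10⁸ m/s
m = p/(γv) = 1.909×10¹⁰/(1.1863 × 1.614×10⁸) = 99.70 kg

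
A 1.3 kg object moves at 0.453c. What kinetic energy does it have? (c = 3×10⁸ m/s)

γ = 1/√(1 - 0.453²) = 1.1217
γ - 1 = 0.1217
KE = (γ-1)mc² = 0.1217 × 1.3 × (3×10⁸)² = 1.424×10¹⁶ J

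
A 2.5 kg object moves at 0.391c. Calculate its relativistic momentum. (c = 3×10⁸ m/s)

γ = 1/√(1 - 0.391²) = 1.0865
v = 0.391 × 3×10⁸ = 1.173×10⁸ m/s
p = γmv = 1.0865 × 2.5 × 1.173×10⁸ = 3.186×10⁸ kg·m/s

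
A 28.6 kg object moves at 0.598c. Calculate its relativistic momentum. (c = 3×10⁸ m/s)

γ = 1/√(1 - 0.598²) = 1.2477
v = 0.598 × 3×10⁸ = 1.794×10⁸ m/s
p = γmv = 1.2477 × 28.6 × 1.794×10⁸ = 6.402×10⁹ kg·m/s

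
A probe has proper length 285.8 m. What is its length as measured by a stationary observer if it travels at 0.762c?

Proper length L₀ = 285.8 m
γ = 1/√(1 - 0.762²) = 1.544
L = L₀/γ = 285.8/1.544 = 185.1 m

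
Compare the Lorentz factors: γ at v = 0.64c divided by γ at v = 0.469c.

γ₁ = 1/√(1 - 0.64²) = 1.301
γ₂ = 1/√(1 - 0.469²) = 1.132
γ₁/γ₂ = 1.301/1.132 = 1.149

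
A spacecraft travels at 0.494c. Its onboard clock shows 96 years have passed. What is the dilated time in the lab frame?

Proper time Δt₀ = 96 years
γ = 1/√(1 - 0.494²) = 1.150
Δt = γΔt₀ = 1.150 × 96 = 110.4 years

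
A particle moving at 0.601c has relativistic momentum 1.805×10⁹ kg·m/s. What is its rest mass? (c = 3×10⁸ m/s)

γ = 1/√(1 - 0.601²) = 1.2512
v = 0.601 × 3×10⁸ = 1.803×10⁸ m/s
m = p/(γv) = 1.805×10⁹/(1.2512 × 1.803×10⁸) = 8.001 kg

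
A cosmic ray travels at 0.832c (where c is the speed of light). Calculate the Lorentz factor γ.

v/c = 0.832, so (v/c)² = 0.692224
1 - (v/c)² = 0.307776
γ = 1/√(0.307776) = 1.803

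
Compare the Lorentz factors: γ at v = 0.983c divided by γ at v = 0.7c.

γ₁ = 1/√(1 - 0.983²) = 5.446
γ₂ = 1/√(1 - 0.7²) = 1.400
γ₁/γ₂ = 5.446/1.400 = 3.890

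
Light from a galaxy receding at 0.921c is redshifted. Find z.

β = 0.921
(1+β)/(1-β) = 1.921/0.079 = 24.316
√(24.316) = 4.931
z = 4.931 - 1 = 3.931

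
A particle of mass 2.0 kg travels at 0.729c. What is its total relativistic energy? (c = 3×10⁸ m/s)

γ = 1/√(1 - 0.729²) = 1.461
mc² = 2.0 × (3×10⁸)² = 1.800×10¹⁷ J
E = γmc² = 1.461 × 1.800×10¹⁷ = 2.630×10¹⁷ J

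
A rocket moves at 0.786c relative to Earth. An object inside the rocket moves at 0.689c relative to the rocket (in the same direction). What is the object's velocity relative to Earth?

u = (u' + v)/(1 + u'v/c²)
Numerator: 0.689 + 0.786 = 1.475
Denominator: 1 + 0.541554 = 1.541554
u = 1.475/1.541554 = 0.9568c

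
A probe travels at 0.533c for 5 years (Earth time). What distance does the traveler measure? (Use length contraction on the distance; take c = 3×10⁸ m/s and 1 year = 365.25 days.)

Earth distance: d = v × t = 0.533c × 5 yr = 2.523×10¹⁶ m
γ = 1.182
d' = d/γ = 2.523×10¹⁶/1.182 = 2.135×10¹⁶ m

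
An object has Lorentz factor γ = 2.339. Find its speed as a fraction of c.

From γ = 1/√(1 - v²/c²):
1/γ² = 1/2.339² = 0.1828
v²/c² = 1 - 0.1828 = 0.8172
v/c = √(0.8172) = 0.9040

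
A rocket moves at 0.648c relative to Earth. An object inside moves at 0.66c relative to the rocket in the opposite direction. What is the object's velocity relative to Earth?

Object's velocity in rocket frame is u' = -0.66c
u = (u' + v)/(1 + u'v/c²) = (v - 0.66)/(1 - 0.66·v/c²)
Numerator: 0.648 - 0.66 = -0.012
Denominator: 1 - 0.42768 = 0.57232
u = -0.012/0.57232 = -0.02097c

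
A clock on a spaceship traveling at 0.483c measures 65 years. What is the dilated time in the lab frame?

Proper time Δt₀ = 65 years
γ = 1/√(1 - 0.483²) = 1.142
Δt = γΔt₀ = 1.142 × 65 = 74.23 years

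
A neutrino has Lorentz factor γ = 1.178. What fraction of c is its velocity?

From γ = 1/√(1 - v²/c²):
1/γ² = 1/1.178² = 0.7206
v²/c² = 1 - 0.7206 = 0.2794
v/c = √(0.2794) = 0.5286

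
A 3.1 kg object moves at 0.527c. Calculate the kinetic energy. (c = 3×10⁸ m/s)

γ = 1/√(1 - 0.527²) = 1.17666
γ - 1 = 0.17666
KE = (γ-1)mc² = 0.17666 × 3.1 × (3×10⁸)² = 4.929×10¹⁶ J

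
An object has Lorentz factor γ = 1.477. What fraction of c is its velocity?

From γ = 1/√(1 - v²/c²):
1/γ² = 1/1.477² = 0.4584
v²/c² = 1 - 0.4584 = 0.5416
v/c = √(0.5416) = 0.7359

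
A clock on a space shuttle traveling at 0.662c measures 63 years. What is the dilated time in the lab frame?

Proper time Δt₀ = 63 years
γ = 1/√(1 - 0.662²) = 1.33422
Δt = γΔt₀ = 1.33422 × 63 = 84.06 years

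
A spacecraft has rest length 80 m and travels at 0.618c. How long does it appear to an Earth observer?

Proper length L₀ = 80 m
γ = 1/√(1 - 0.618²) = 1.272
L = L₀/γ = 80/1.272 = 62.89 m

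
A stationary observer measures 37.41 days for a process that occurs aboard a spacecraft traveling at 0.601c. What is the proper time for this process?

Dilated time Δt = 37.41 days
γ = 1/√(1 - 0.601²) = 1.251
Δt₀ = Δt/γ = 37.41/1.251 = 29.90 days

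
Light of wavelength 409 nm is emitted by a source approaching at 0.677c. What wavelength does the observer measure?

β = 0.677
Wavelength Doppler factor = √(0.323/1.677) = √(0.1926) = 0.4389
λ_obs = 409 × 0.4389 = 179.5 nm (blueshift)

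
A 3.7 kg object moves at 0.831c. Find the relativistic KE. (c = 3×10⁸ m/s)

γ = 1/√(1 - 0.831²) = 1.7977
γ - 1 = 0.7977
KE = (γ-1)mc² = 0.7977 × 3.7 × (3×10⁸)² = 2.656×10¹⁷ J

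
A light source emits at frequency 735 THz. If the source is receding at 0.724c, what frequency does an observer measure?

β = v/c = 0.724
(1-β)/(1+β) = 0.276/1.724 = 0.1601
Doppler factor = √(0.1601) = 0.4001
f_obs = 735 × 0.4001 = 294.1 THz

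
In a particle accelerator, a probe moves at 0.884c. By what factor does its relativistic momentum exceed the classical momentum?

p_rel = γmv, p_class = mv
Ratio = γ = 1/√(1 - 0.884²)
= 1/√(0.218544) = 2.139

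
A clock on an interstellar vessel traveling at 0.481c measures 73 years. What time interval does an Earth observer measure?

Proper time Δt₀ = 73 years
γ = 1/√(1 - 0.481²) = 1.1406
Δt = γΔt₀ = 1.1406 × 73 = 83.26 years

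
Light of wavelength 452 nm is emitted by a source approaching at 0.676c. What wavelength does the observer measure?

β = 0.676
Wavelength Doppler factor = √(0.324/1.676) = √(0.1933) = 0.4397
λ_obs = 452 × 0.4397 = 198.7 nm (blueshift)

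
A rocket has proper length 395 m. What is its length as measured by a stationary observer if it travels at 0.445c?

Proper length L₀ = 395 m
γ = 1/√(1 - 0.445²) = 1.1167
L = L₀/γ = 395/1.1167 = 353.7 m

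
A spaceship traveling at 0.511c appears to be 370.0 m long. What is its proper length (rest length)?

Contracted length L = 370.0 m
γ = 1/√(1 - 0.511²) = 1.16336
L₀ = γL = 1.16336 × 370.0 = 430.4 m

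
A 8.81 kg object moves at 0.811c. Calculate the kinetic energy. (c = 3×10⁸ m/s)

γ = 1/√(1 - 0.811²) = 1.7093
γ - 1 = 0.7093
KE = (γ-1)mc² = 0.7093 × 8.81 × (3×10⁸)² = 5.624×10¹⁷ J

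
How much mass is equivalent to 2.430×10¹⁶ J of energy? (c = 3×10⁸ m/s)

From E = mc², we get m = E/c²
c² = (3×10⁸)² = 9×10¹⁶ m²/s²
m = 2.430×10¹⁶ / 9×10¹⁶ = 0.2700 kg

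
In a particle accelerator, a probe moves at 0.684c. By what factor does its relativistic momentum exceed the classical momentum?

p_rel = γmv, p_class = mv
Ratio = γ = 1/√(1 - 0.684²)
= 1/√(0.532144) = 1.371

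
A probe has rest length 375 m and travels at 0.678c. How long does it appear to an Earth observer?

Proper length L₀ = 375 m
γ = 1/√(1 - 0.678²) = 1.36043
L = L₀/γ = 375/1.36043 = 275.6 m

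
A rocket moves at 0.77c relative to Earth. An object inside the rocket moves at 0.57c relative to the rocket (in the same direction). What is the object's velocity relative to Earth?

u = (u' + v)/(1 + u'v/c²)
Numerator: 0.57 + 0.77 = 1.34
Denominator: 1 + 0.4389 = 1.4389
u = 1.34/1.4389 = 0.9313c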